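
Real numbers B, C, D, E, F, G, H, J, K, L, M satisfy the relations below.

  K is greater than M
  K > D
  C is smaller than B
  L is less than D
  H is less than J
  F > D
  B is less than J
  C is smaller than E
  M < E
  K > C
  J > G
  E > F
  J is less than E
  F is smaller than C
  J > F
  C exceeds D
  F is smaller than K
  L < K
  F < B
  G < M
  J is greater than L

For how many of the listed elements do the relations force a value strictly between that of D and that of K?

The relations place D below K. An element lies strictly between them when it is forced above D and also forced below K.
Above D: {F, C, B, J, E}. Below K: {L, G, M, F, C}.
Intersection: {F, C} — 2.

2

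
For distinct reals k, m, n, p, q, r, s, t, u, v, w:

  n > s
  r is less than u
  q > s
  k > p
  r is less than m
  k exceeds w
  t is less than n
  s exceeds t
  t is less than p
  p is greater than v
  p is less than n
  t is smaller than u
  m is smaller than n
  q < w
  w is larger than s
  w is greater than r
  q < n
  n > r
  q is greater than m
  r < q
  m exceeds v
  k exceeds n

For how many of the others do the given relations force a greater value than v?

6

From v the given relations immediately reach p, m.
From those, q, n, k — 5 in total.
From those, w — 6 in total.
Nothing else is reachable above v; 6 in all.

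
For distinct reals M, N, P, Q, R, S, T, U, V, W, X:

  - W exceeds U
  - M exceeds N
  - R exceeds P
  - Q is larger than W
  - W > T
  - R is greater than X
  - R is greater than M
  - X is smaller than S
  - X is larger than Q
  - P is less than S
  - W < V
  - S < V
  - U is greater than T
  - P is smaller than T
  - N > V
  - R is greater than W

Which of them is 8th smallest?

Chaining the given pairs: P < T < U < W < Q < X < S < V < N < M < R.
Counting 8 from the smallest end gives V.

V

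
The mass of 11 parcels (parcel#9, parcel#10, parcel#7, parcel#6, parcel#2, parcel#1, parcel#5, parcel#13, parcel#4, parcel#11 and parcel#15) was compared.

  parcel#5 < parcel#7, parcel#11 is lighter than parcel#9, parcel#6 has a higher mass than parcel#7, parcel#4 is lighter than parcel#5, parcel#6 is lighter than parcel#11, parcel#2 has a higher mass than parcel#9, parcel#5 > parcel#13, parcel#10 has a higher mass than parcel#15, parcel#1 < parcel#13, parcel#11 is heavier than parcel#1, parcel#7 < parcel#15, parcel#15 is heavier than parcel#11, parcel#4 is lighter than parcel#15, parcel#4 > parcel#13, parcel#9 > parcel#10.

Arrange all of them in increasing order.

Each adjacent pair is fixed by a given relation: parcel#1 < parcel#13; parcel#13 < parcel#4; parcel#4 < parcel#5; parcel#5 < parcel#7; parcel#7 < parcel#6; parcel#6 < parcel#11; parcel#11 < parcel#15; parcel#15 < parcel#10; parcel#10 < parcel#9; parcel#9 < parcel#2. Chaining them end to end gives the full order.

parcel#1 < parcel#13 < parcel#4 < parcel#5 < parcel#7 < parcel#6 < parcel#11 < parcel#15 < parcel#10 < parcel#9 < parcel#2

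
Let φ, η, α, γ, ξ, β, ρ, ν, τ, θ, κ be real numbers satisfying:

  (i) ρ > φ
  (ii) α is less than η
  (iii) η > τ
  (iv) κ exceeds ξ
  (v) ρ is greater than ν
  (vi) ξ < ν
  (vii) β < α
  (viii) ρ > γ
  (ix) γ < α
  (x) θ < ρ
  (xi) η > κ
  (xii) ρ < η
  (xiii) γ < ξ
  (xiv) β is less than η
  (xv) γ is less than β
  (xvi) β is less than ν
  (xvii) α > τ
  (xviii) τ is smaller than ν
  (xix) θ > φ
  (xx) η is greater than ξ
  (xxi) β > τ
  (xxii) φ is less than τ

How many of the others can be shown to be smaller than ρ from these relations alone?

7

The elements the relations force below ρ are φ, γ, τ, β, ξ, θ, ν — no chain reaches any other.
That is 7.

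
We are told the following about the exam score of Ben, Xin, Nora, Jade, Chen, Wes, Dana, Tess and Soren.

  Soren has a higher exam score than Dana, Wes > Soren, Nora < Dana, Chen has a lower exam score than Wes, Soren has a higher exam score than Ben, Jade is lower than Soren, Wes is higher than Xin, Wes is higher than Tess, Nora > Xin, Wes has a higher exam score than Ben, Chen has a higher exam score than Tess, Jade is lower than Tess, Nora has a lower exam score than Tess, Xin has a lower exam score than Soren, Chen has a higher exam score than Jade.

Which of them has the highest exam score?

Wes

Chaining downward from Wes: directly below it, Xin, Tess, Chen, Ben, Soren; then Nora, Jade, Dana.
That covers every other element, and nothing is given above Wes, so Wes is the highest exam score.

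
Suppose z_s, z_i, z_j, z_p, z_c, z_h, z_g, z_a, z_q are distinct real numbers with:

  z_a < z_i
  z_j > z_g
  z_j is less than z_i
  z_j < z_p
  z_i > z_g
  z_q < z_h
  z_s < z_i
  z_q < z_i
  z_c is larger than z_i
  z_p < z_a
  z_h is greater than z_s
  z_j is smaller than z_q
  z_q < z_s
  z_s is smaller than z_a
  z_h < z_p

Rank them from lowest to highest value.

Nothing is placed below z_g, so it is least; from there z_g < z_j; z_j < z_q; z_q < z_s; z_s < z_h; z_h < z_p; z_p < z_a; z_a < z_i; z_i < z_c, each given directly.

z_g < z_j < z_q < z_s < z_h < z_p < z_a < z_i < z_c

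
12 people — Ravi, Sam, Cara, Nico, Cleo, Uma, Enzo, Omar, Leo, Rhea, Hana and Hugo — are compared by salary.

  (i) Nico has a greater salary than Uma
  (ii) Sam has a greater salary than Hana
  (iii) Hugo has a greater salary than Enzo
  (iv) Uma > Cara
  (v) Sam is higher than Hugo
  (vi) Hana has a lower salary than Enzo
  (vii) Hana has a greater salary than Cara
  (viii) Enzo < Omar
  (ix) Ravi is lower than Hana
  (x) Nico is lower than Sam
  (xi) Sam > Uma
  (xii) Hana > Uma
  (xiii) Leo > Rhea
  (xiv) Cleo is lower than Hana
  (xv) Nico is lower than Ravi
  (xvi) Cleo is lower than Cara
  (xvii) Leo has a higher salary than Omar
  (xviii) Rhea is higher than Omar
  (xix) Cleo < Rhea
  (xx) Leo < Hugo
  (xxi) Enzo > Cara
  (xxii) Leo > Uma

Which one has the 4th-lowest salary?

Piecing the relations together gives one ordering: Cleo < Cara < Uma < Nico < Ravi < Hana < Enzo < Omar < Rhea < Leo < Hugo < Sam.
The 4th smallest is Nico.

Nico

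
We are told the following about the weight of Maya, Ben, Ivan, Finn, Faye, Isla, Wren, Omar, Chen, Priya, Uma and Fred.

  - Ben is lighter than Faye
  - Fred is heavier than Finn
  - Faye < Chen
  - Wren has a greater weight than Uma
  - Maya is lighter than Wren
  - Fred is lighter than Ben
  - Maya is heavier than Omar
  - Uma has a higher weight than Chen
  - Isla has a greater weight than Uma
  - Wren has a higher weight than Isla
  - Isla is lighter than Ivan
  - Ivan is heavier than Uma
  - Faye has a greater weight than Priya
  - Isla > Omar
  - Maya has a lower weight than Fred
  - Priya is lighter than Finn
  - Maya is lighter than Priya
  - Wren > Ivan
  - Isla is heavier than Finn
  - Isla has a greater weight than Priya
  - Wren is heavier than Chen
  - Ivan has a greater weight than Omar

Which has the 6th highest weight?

Chaining the given pairs: Omar < Maya < Priya < Finn < Fred < Ben < Faye < Chen < Uma < Isla < Ivan < Wren.
The 6th largest is Faye.

Faye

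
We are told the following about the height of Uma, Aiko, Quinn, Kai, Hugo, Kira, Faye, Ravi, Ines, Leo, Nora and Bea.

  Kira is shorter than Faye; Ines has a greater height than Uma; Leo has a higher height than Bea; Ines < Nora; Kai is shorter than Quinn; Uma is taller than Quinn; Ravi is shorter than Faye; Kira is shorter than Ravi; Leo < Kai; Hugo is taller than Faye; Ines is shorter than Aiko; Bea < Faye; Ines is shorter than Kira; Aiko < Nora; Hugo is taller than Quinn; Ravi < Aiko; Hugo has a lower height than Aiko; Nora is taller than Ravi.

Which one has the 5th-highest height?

Piecing the relations together gives one ordering: Bea < Leo < Kai < Quinn < Uma < Ines < Kira < Ravi < Faye < Hugo < Aiko < Nora.
The 5th largest is Ravi.

Ravi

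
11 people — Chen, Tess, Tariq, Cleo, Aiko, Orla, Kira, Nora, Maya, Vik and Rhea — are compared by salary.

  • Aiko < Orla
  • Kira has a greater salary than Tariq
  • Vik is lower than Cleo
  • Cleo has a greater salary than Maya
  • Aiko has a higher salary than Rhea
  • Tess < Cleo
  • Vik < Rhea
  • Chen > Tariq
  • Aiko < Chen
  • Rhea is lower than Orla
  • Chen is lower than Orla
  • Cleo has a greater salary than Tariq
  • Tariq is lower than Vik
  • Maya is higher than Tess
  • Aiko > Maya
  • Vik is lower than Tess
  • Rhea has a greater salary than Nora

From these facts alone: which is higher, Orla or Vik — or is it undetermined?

Chaining the given relations: Vik < Tess < Maya < Aiko < Chen < Orla.
So Orla is higher.

Orla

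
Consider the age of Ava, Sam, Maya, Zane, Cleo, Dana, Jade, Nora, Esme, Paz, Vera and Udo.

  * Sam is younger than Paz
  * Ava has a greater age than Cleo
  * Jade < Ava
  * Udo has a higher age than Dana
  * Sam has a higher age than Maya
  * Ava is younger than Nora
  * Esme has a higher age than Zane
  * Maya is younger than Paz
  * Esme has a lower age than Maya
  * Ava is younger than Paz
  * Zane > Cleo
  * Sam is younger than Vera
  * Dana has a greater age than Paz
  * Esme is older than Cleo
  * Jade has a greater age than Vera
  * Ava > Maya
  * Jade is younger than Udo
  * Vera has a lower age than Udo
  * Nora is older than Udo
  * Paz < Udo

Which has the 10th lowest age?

Chaining the given pairs: Cleo < Zane < Esme < Maya < Sam < Vera < Jade < Ava < Paz < Dana < Udo < Nora.
The 10th smallest is Dana.

Dana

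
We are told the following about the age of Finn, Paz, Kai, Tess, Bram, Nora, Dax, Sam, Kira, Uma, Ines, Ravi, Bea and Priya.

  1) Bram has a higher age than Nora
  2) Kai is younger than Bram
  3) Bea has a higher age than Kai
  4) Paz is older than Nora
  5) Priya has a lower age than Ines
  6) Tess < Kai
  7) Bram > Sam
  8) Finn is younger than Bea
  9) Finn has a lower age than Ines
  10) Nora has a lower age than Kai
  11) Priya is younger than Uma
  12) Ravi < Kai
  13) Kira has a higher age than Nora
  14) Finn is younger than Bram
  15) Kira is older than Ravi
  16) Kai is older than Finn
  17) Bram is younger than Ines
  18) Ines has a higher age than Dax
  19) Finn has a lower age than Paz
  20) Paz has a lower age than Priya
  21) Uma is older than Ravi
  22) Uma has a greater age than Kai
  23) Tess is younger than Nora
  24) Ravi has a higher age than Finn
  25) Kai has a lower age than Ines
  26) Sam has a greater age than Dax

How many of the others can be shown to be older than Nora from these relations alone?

8

The elements the relations force above Nora are Paz, Kai, Kira, Priya, Uma, Bram, Bea, Ines — no chain reaches any other.
That is 8.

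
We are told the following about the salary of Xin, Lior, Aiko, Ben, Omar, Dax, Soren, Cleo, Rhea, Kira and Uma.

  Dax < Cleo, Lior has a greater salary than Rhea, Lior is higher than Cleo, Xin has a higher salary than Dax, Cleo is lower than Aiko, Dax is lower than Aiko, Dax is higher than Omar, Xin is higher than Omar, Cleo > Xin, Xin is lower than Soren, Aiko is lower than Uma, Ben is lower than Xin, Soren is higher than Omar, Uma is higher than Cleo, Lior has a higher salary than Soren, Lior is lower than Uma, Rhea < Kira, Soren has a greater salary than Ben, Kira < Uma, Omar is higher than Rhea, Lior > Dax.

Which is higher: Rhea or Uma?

Uma

Rhea < Omar < Dax < Xin < Soren < Lior < Uma, by transitivity through Omar, Dax, Xin, Soren, Lior.
So Rhea < Uma; Uma is the higher of the two.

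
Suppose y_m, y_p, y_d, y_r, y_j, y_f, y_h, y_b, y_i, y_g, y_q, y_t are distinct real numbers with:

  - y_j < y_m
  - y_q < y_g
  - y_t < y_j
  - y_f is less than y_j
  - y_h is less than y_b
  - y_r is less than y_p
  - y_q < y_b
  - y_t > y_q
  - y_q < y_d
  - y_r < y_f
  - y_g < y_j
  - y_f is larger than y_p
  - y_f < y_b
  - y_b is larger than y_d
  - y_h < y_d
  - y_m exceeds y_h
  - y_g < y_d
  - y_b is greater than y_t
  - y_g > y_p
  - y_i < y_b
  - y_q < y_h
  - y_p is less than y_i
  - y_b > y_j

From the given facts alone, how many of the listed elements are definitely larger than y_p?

From y_p the given relations immediately reach y_f, y_g, y_i.
From those, y_d, y_j, y_b — 6 in total.
From those, y_m — 7 in total.
No other element is forced above y_p by the given relations, so the count is 7.

7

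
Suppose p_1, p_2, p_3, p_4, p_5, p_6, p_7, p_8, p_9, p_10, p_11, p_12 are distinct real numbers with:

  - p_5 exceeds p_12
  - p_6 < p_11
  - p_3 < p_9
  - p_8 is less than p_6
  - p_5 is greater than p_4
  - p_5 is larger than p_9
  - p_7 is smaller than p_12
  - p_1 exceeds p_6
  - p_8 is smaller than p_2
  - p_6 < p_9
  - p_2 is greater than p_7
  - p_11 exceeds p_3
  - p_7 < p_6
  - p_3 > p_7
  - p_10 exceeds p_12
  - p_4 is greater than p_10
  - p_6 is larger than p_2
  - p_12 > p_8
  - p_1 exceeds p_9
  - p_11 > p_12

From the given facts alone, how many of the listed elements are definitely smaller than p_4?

4

From p_4 the given relations immediately reach p_10.
From those, p_12 — 2 in total.
From those, p_7, p_8 — 4 in total.
Nothing else is reachable below p_4; 4 in all.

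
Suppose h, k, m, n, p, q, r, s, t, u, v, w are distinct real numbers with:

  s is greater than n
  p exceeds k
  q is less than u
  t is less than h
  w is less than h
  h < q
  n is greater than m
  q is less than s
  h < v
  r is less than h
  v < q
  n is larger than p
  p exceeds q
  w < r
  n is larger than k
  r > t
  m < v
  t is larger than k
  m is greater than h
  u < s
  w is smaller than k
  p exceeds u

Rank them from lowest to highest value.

Each adjacent pair is fixed by a given relation: w < k; k < t; t < r; r < h; h < m; m < v; v < q; q < u; u < p; p < n; n < s. Chaining them end to end gives the full order.

w < k < t < r < h < m < v < q < u < p < n < s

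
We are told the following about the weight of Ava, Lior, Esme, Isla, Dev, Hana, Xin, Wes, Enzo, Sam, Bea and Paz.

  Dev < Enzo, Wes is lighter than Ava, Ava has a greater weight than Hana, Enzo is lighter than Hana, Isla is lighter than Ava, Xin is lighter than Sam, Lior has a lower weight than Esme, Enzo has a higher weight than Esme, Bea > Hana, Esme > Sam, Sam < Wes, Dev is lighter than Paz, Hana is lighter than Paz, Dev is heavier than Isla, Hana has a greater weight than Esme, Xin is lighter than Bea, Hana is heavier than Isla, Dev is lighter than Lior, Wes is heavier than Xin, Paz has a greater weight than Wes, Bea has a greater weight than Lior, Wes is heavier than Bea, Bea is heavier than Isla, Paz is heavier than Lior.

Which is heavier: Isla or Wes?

The relevant relations are Isla < Dev; Dev < Lior; Lior < Esme; Esme < Enzo; Enzo < Hana; Hana < Bea; Bea < Wes.
Together: Isla < Dev < Lior < Esme < Enzo < Hana < Bea < Wes.
So Isla < Wes; Wes is the heavier of the two.

Wes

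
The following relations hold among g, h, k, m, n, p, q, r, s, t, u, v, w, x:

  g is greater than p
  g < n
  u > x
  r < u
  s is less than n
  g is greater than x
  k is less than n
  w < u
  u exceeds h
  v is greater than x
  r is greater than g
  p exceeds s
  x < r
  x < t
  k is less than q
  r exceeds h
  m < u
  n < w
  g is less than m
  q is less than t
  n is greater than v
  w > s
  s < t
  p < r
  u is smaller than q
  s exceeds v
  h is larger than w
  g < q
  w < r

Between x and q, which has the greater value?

q

Link the given pairs in sequence: x < v; v < s; s < p; p < g; g < n; n < w; w < h; h < r; r < u; u < q.
Chaining these gives x < v < s < p < g < n < w < h < r < u < q.
So x < q; q is the larger of the two.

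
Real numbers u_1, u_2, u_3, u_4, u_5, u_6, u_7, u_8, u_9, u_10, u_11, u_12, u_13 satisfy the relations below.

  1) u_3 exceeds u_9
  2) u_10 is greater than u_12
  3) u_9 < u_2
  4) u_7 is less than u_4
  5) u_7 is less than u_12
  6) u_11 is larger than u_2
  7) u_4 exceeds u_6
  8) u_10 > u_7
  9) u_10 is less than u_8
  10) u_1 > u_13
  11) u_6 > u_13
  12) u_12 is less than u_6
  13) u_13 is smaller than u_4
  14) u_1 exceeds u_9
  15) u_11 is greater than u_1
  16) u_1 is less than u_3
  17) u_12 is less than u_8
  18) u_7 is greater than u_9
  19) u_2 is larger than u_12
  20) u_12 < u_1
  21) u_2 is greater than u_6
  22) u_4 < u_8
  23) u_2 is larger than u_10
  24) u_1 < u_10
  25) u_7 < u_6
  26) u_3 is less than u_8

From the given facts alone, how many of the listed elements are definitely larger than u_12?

Directly above u_12: u_6, u_1, u_10, u_2, u_8.
One step further: u_4, u_3, u_11 (8 so far).
No other element is forced above u_12 by the given relations, so the count is 8.

8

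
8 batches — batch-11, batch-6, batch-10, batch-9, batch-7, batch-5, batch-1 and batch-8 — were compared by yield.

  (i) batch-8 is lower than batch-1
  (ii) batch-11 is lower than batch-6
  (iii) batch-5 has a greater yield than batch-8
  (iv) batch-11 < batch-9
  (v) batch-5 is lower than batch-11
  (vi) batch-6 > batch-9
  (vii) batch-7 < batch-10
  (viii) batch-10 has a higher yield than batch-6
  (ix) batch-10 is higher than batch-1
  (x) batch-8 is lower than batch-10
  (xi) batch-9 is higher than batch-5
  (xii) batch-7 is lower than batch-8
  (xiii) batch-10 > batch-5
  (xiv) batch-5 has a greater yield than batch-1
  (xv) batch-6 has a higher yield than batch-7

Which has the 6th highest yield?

batch-1

The consecutive relations fix a unique order: batch-7 < batch-8 < batch-1 < batch-5 < batch-11 < batch-9 < batch-6 < batch-10.
The 6th largest is batch-1.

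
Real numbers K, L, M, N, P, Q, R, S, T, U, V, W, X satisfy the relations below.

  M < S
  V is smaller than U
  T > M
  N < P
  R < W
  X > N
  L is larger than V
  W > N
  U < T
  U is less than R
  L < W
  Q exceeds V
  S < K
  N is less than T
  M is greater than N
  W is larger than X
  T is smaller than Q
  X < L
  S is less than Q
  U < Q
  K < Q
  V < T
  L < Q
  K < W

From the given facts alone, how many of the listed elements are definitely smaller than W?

9

From W the given relations immediately reach N, X, R, L, K.
From those, V, U, S — 8 in total.
From those, M — 9 in total.
Nothing else is reachable below W; 9 in all.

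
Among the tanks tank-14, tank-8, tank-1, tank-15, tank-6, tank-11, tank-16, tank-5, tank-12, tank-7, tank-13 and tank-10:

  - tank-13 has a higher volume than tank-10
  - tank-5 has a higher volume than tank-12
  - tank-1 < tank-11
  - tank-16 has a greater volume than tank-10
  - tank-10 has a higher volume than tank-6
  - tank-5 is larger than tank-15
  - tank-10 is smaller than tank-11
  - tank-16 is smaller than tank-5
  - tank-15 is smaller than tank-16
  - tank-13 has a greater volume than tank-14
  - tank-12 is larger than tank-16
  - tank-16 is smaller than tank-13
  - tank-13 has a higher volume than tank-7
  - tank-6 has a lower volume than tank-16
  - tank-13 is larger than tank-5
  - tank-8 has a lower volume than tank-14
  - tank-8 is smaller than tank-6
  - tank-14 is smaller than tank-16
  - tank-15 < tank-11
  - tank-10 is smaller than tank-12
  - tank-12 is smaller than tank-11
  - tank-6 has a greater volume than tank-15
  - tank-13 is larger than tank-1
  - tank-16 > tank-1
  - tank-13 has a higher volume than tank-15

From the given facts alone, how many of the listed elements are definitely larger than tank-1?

5

The elements the relations force above tank-1 are tank-16, tank-12, tank-5, tank-13, tank-11 — no chain reaches any other.
That is 5.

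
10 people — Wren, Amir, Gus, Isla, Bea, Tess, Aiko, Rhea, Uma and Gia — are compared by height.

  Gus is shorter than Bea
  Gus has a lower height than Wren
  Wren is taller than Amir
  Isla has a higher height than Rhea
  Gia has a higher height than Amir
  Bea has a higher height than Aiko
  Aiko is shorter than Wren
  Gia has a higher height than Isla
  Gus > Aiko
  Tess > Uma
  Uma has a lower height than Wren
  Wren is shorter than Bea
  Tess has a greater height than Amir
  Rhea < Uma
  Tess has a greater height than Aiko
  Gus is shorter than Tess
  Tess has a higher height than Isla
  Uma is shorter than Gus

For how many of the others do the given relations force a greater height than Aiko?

From Aiko the given relations immediately reach Gus, Wren, Bea, Tess.
No other element is forced above Aiko by the given relations, so the count is 4.

4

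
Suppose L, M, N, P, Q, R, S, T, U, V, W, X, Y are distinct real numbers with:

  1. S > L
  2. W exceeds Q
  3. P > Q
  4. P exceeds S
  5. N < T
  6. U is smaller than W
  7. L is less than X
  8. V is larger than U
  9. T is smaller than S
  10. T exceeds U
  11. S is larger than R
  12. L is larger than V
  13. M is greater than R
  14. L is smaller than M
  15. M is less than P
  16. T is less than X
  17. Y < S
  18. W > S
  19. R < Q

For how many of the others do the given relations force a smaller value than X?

Directly below X: T, L.
One step further: U, N, V (5 so far).
Nothing else is reachable below X; 5 in all.

5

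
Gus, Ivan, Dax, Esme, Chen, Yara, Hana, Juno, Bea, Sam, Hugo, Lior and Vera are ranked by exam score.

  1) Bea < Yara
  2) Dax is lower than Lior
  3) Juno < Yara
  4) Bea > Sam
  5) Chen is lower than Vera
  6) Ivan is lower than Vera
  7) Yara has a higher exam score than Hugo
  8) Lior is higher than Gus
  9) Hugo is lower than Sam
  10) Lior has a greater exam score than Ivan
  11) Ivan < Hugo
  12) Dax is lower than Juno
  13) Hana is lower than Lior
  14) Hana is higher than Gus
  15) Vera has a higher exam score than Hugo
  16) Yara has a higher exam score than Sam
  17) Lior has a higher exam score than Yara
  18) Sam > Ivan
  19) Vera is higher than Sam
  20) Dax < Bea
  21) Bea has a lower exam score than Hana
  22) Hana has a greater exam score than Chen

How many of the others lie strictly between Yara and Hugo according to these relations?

2

Chaining upward from Hugo reaches: Sam, Bea, Vera, Hana, Lior.
Chaining downward from Yara reaches: Ivan, Dax, Juno, Sam, Bea.
Strictly between Hugo and Yara are those in both lists: Sam, Bea — 2 elements.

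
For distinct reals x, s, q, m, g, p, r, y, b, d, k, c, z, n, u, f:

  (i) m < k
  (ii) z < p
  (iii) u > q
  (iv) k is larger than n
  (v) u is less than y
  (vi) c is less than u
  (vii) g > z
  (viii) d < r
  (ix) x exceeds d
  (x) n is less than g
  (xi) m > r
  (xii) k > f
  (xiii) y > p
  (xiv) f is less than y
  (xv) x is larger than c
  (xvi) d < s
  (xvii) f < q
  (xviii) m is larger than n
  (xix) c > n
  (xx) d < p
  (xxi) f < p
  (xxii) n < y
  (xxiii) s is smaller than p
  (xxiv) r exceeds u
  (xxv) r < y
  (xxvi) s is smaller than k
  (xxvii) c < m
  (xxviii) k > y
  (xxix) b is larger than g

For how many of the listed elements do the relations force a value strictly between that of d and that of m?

The relations place d below m. An element lies strictly between them when it is forced above d and also forced below m.
Above d: {r, x, s, p, y, k}. Below m: {n, f, c, q, u, r}.
Intersection: {r} — 1.

1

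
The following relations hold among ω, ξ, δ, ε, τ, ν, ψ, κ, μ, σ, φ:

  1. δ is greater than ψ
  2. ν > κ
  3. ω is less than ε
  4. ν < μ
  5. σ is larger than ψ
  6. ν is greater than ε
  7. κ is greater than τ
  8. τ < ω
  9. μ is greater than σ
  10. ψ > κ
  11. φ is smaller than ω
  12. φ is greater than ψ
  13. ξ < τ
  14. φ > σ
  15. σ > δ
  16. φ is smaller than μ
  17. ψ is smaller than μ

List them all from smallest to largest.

Nothing is placed below ξ, so it is least; from there ξ < τ; τ < κ; κ < ψ; ψ < δ; δ < σ; σ < φ; φ < ω; ω < ε; ε < ν; ν < μ, each given directly.

ξ < τ < κ < ψ < δ < σ < φ < ω < ε < ν < μ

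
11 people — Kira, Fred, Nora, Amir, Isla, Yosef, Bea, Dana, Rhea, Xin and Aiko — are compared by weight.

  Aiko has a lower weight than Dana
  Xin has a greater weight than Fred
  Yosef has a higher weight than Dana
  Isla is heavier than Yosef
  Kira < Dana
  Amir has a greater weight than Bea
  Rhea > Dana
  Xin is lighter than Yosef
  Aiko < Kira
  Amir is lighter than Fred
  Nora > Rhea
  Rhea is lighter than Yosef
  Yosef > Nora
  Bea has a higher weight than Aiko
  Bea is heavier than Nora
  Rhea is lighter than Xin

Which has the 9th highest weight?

Piecing the relations together gives one ordering: Aiko < Kira < Dana < Rhea < Nora < Bea < Amir < Fred < Xin < Yosef < Isla.
The 9th largest is Dana.

Dana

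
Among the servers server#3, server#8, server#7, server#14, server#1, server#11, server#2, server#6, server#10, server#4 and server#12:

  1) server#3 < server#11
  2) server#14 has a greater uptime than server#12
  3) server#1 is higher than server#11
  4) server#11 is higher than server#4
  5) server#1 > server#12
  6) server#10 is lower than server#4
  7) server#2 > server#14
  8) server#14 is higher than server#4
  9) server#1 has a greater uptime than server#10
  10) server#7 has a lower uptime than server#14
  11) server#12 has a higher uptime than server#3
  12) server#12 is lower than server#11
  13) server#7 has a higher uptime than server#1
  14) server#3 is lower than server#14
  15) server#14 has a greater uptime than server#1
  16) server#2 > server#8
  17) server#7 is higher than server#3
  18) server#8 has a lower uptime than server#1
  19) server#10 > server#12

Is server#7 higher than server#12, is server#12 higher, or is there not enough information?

server#7

Link the given pairs in sequence: server#12 < server#10; server#10 < server#4; server#4 < server#11; server#11 < server#1; server#1 < server#7.
Together: server#12 < server#10 < server#4 < server#11 < server#1 < server#7.
So server#7 is higher.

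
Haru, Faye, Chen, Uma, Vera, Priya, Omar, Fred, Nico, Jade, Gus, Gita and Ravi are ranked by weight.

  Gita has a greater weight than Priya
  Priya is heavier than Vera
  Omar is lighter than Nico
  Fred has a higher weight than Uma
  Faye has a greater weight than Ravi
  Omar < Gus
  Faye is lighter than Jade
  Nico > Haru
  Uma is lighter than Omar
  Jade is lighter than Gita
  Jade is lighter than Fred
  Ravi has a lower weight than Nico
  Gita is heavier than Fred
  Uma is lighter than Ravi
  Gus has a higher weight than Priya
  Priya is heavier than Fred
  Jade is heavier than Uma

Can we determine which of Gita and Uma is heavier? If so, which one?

The relevant relations are Uma < Ravi; Ravi < Faye; Faye < Jade; Jade < Fred; Fred < Gita.
Together: Uma < Ravi < Faye < Jade < Fred < Gita.
So Gita is heavier.

Gita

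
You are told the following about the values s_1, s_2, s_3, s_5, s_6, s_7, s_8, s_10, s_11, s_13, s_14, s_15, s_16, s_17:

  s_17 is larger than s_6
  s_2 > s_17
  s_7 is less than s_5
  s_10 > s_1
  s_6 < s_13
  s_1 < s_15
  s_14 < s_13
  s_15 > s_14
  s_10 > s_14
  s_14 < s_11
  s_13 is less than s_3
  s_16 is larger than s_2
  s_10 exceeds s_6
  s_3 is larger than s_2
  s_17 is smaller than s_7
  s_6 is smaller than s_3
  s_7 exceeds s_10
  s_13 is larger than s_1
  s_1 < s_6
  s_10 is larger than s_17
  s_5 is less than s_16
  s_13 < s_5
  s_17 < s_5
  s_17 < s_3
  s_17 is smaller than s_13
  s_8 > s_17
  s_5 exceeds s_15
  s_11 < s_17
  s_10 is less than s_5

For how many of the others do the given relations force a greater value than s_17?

8

The elements the relations force above s_17 are s_10, s_2, s_7, s_13, s_5, s_16, s_8, s_3 — no chain reaches any other.
That is 8.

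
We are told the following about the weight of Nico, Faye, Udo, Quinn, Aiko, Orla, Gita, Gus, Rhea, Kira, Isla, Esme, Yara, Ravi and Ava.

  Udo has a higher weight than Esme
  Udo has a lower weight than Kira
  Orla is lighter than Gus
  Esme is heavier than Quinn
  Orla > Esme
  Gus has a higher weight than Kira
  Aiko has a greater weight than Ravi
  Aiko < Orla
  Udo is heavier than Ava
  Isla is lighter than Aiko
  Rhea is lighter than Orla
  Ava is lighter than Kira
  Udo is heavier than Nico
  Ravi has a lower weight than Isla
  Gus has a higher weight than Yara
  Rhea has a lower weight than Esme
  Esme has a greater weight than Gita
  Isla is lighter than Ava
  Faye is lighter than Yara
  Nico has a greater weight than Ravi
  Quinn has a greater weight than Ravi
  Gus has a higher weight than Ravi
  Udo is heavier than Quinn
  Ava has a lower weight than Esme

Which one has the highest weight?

Ravi is not greatest since Ravi < Isla; Gita is not greatest since Gita < Esme; Isla is not greatest since Isla < Aiko; Ava is not greatest since Ava < Kira; Nico is not greatest since Nico < Udo; Rhea is not greatest since Rhea < Orla; Quinn is not greatest since Quinn < Esme; Aiko is not greatest since Aiko < Orla; Esme is not greatest since Esme < Udo; Udo is not greatest since Udo < Kira; Orla is not greatest since Orla < Gus; Faye is not greatest since Faye < Yara; Yara is not greatest since Yara < Gus; Kira is not greatest since Kira < Gus.
Only Gus has nothing above it, so Gus is the highest weight.

Gus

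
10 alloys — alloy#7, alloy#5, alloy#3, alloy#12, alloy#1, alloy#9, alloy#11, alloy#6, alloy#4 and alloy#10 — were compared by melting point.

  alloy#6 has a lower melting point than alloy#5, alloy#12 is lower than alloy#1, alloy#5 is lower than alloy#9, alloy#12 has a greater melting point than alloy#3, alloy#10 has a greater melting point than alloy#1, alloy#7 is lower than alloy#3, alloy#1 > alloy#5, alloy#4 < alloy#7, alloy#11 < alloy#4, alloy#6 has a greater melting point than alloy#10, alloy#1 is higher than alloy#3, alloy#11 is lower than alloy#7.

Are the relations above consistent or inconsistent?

We have alloy#5 < alloy#1 stated directly, yet also alloy#1 < alloy#10 < alloy#6 < alloy#5 by chaining the others — so alloy#1 < alloy#5. Contradiction.

inconsistent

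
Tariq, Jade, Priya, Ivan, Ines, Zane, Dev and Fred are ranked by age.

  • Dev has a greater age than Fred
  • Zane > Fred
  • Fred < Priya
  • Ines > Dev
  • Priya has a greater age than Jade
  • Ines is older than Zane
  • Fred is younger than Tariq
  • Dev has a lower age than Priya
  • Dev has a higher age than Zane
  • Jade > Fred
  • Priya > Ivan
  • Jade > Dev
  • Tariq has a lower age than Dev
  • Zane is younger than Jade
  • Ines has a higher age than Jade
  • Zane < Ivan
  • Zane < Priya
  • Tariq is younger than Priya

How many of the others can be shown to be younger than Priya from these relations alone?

6

From Priya the given relations immediately reach Fred, Zane, Tariq, Dev, Ivan, Jade.
Nothing else is reachable below Priya; 6 in all.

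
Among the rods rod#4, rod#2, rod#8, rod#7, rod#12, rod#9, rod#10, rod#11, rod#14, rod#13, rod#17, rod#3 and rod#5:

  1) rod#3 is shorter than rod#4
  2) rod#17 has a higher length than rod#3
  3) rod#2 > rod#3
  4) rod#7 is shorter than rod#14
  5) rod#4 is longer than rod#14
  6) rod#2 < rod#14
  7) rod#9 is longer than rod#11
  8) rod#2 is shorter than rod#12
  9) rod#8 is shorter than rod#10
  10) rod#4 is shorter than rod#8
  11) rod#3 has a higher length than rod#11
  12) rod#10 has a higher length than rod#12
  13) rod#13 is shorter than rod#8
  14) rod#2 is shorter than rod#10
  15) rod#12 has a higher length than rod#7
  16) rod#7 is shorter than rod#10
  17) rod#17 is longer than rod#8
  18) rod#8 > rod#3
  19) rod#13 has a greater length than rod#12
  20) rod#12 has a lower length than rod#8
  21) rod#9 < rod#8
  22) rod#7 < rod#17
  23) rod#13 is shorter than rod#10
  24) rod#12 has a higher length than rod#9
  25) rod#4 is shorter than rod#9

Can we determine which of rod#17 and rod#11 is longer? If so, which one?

rod#11 < rod#3 and rod#3 < rod#2 give rod#11 < rod#2.
Then rod#2 < rod#14 extends the chain to rod#14.
Then rod#14 < rod#4 extends the chain to rod#4.
Then rod#4 < rod#9 extends the chain to rod#9.
With rod#9 < rod#12: rod#11 < rod#3 < rod#2 < rod#14 < rod#4 < rod#9 < rod#12.
With rod#12 < rod#13: rod#11 < rod#3 < rod#2 < rod#14 < rod#4 < rod#9 < rod#12 < rod#13.
With rod#13 < rod#8: rod#11 < rod#3 < rod#2 < rod#14 < rod#4 < rod#9 < rod#12 < rod#13 < rod#8.
Then rod#8 < rod#17 extends the chain to rod#17.
So rod#17 is longer.

rod#17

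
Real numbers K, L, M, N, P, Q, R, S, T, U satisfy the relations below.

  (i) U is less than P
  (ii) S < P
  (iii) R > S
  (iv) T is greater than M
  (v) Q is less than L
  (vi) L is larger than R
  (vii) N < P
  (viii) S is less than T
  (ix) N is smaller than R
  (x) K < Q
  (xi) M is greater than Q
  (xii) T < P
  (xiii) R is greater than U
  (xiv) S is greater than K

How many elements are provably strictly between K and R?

Chaining upward from K reaches: S, Q, M, T, P, L.
Chaining downward from R reaches: U, S, N.
Strictly between K and R are those in both lists: S — 1 element.

1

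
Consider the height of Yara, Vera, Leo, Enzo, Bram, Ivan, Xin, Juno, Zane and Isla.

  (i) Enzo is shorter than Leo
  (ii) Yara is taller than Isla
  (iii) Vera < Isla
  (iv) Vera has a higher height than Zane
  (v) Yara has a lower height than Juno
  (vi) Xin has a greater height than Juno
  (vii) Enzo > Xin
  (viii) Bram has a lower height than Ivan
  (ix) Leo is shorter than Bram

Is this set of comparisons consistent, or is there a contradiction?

consistent

The single ordering Zane < Vera < Isla < Yara < Juno < Xin < Enzo < Leo < Bram < Ivan satisfies every listed relation, so no contradiction arises.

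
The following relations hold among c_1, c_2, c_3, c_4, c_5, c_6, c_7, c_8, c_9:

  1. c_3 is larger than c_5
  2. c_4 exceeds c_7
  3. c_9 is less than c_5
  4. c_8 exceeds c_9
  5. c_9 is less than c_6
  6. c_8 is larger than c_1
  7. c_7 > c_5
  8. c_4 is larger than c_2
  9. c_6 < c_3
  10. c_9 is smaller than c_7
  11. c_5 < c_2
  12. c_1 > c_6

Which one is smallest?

c_9

Chaining upward from c_9: directly above it, c_6, c_5, c_7, c_8; then c_1, c_3, c_2, c_4.
That covers every other element, and nothing is given below c_9, so c_9 is the smallest.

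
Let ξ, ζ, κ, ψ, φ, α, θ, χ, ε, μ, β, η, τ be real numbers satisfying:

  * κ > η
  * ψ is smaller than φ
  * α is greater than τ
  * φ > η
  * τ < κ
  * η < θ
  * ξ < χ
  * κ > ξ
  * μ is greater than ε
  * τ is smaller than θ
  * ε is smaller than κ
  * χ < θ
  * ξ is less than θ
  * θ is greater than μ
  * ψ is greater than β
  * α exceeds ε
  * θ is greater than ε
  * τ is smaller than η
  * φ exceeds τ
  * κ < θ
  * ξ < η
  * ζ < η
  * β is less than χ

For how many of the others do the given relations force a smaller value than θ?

9

Directly below θ: ξ, τ, ε, η, χ, κ, μ.
One step further: ζ, β (9 so far).
No other element is forced below θ by the given relations, so the count is 9.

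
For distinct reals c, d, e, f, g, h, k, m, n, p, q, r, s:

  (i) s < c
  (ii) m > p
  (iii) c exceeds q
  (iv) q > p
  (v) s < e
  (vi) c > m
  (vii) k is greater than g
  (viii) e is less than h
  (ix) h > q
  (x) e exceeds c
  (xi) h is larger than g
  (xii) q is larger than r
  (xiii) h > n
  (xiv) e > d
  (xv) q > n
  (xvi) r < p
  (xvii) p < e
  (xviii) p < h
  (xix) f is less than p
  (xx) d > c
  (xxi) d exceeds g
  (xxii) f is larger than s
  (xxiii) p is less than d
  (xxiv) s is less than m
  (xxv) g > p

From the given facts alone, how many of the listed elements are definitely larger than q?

4

From q the given relations immediately reach c, h.
From those, d, e — 4 in total.
Nothing else is reachable above q; 4 in all.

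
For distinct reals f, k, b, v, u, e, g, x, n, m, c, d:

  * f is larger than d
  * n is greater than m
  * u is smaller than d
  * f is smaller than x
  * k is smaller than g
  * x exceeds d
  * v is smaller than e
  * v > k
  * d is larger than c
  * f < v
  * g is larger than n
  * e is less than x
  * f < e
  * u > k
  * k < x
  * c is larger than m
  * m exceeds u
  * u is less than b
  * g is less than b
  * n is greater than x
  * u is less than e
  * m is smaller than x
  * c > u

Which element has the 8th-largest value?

Chaining the given pairs: k < u < m < c < d < f < v < e < x < n < g < b.
The 8th largest is d.

d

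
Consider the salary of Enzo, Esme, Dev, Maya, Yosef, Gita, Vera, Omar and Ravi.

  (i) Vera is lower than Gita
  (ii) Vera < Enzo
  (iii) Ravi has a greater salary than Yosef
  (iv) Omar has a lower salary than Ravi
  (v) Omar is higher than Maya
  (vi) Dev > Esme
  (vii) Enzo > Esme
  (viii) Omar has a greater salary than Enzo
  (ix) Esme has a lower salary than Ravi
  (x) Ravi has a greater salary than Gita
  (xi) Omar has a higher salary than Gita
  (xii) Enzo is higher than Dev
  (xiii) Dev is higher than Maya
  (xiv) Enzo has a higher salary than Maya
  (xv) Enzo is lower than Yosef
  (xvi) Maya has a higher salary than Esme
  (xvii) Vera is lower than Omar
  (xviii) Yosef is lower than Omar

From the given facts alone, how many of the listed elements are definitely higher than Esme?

6

Directly above Esme: Maya, Dev, Enzo, Ravi.
One step further: Yosef, Omar (6 so far).
No other element is forced above Esme by the given relations, so the count is 6.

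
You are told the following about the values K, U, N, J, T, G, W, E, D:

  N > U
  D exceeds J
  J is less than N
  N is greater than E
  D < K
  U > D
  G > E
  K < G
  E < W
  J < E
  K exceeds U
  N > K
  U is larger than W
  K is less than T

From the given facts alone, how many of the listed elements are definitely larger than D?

5

From D the given relations immediately reach U, K.
From those, G, T, N — 5 in total.
No other element is forced above D by the given relations, so the count is 5.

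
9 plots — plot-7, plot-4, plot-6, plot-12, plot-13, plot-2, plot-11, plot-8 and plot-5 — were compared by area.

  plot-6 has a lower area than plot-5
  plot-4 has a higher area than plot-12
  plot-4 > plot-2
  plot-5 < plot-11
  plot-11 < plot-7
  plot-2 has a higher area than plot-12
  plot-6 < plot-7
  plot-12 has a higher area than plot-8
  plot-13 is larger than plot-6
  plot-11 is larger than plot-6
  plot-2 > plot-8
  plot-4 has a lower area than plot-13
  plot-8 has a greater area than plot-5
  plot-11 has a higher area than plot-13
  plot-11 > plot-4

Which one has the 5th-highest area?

plot-2

Piecing the relations together gives one ordering: plot-6 < plot-5 < plot-8 < plot-12 < plot-2 < plot-4 < plot-13 < plot-11 < plot-7.
Counting 5 from the largest end gives plot-2.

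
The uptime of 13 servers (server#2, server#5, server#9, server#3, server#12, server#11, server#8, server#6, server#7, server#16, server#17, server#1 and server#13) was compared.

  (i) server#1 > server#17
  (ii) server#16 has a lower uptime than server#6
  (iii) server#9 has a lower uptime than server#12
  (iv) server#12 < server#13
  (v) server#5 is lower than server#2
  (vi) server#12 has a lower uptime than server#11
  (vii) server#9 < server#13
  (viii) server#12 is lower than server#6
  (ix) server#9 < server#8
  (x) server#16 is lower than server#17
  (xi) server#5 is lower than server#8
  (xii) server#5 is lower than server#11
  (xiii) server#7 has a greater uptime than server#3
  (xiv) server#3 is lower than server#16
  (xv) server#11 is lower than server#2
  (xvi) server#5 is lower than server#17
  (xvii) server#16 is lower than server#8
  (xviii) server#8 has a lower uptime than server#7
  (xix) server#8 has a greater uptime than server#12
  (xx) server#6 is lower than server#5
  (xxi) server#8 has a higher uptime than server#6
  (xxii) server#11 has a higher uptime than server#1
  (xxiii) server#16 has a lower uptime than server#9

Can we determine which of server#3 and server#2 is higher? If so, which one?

server#2

Link the given pairs in sequence: server#3 < server#16; server#16 < server#9; server#9 < server#12; server#12 < server#6; server#6 < server#5; server#5 < server#17; server#17 < server#1; server#1 < server#11; server#11 < server#2.
Chaining these gives server#3 < server#16 < server#9 < server#12 < server#6 < server#5 < server#17 < server#1 < server#11 < server#2.
So server#2 is higher.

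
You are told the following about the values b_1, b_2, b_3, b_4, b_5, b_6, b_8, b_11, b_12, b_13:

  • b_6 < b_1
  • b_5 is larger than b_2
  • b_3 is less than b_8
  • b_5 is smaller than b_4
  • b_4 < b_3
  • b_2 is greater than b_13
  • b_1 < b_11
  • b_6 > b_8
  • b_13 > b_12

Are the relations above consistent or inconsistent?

The single ordering b_12 < b_13 < b_2 < b_5 < b_4 < b_3 < b_8 < b_6 < b_1 < b_11 satisfies every listed relation, so no contradiction arises.

consistent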